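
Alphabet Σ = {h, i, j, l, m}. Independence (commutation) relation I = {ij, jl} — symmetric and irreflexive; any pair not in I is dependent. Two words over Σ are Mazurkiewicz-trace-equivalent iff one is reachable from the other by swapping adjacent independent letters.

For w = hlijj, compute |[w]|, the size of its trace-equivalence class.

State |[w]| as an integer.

drop 0:h onto floor
drop 1:l onto {0:h}
drop 2:i onto {1:l}
drop 3:j onto {0:h}
drop 4:j onto {3:j}
ground layer = {0:h}
drop-orders for the pieces not yet dropped (sum over which currently-grounded one goes next):
  1 to go: {2} 1  {4} 1
  2 to go: {1,2} 1  {2,4} 2  {3,4} 1
  3 to go: {1,2,4} 3  {2,3,4} 3
  if 0:h drops first: 6 orders

6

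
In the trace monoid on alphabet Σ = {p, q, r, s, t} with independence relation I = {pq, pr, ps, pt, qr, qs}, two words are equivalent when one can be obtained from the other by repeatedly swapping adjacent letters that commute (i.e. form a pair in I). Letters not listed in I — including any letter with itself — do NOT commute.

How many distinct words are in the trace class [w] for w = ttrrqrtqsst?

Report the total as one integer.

0(t) covers ∅
1(t) covers 0:t
2(r) covers 1:t
3(r) covers 2:r
4(q) covers 1:t
5(r) covers 3:r
6(t) covers 4:q, 5:r
7(q) covers 6:t
8(s) covers 6:t
9(s) covers 8:s
10(t) covers 7:q, 9:s
floor of heap: 0:t
completions by unplaced set U, small U first (add the entries for U minus each lowest piece of U):
  |U|=1: {10}:1
  |U|=2: {7,10}:1  {9,10}:1
  |U|=3: {7,9,10}:2  {8,9,10}:1
  |U|=4: {7,8,9,10}:3
  |U|=5: {6,7,8,9,10}:3
  |U|=6: {4,6,7,8,9,10}:3  {5,6,7,8,9,10}:3
  |U|=7: {3,5,6,7,8,9,10}:3  {4,5,6,7,8,9,10}:6
  |U|=8: {2,3,5,6,7,8,9,10}:3  {3,4,5,6,7,8,9,10}:9
  |U|=9: {2,3,4,5,6,7,8,9,10}:12
  start at 0(t): 12

12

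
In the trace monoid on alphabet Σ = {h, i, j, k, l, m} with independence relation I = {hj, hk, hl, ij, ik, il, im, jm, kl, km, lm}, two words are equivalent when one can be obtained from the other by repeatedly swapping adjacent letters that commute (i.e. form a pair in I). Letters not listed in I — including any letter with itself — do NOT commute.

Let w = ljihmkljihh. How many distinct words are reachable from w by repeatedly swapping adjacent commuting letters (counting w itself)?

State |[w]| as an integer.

1848

piece 0:l — minimal
piece 1:j rests on {0:l}
piece 2:i — minimal
piece 3:h rests on {2:i}
piece 4:m rests on {3:h}
piece 5:k rests on {1:j}
piece 6:l rests on {1:j}
piece 7:j rests on {5:k, 6:l}
piece 8:i rests on {3:h}
piece 9:h rests on {4:m, 8:i}
piece 10:h rests on {9:h}
minimal pieces: {0:l, 2:i}
ways to finish when only these pieces remain (= sum over removing one remaining piece with nothing left below it):
  1 left: {7}→1  {10}→1
  2 left: {5,7}→1  {6,7}→1  {7,10}→2  {9,10}→1
  3 left: {4,9,10}→1  {5,6,7}→2  {5,7,10}→3  {6,7,10}→3  {7,9,10}→3  {8,9,10}→1
  4 left: {1,5,6,7}→2  {4,7,9,10}→4  {4,8,9,10}→2  {5,6,7,10}→8  {5,7,9,10}→6  {6,7,9,10}→6  {7,8,9,10}→4
  5 left: {0,1,5,6,7}→2  {1,5,6,7,10}→10  {3,4,8,9,10}→2  {4,5,7,9,10}→10  {4,6,7,9,10}→10  {4,7,8,9,10}→10  {5,6,7,9,10}→20  {5,7,8,9,10}→10  {6,7,8,9,10}→10
  6 left: {0,1,5,6,7,10}→12  {1,5,6,7,9,10}→30  {2,3,4,8,9,10}→2  {3,4,7,8,9,10}→12  {4,5,6,7,9,10}→40  {4,5,7,8,9,10}→30  {4,6,7,8,9,10}→30  {5,6,7,8,9,10}→40
  7 left: {0,1,5,6,7,9,10}→42  {1,4,5,6,7,9,10}→70  {1,5,6,7,8,9,10}→70  {2,3,4,7,8,9,10}→14  {3,4,5,7,8,9,10}→42  {3,4,6,7,8,9,10}→42  {4,5,6,7,8,9,10}→140
  8 left: {0,1,4,5,6,7,9,10}→112  {0,1,5,6,7,8,9,10}→112  {1,4,5,6,7,8,9,10}→280  {2,3,4,5,7,8,9,10}→56  {2,3,4,6,7,8,9,10}→56  {3,4,5,6,7,8,9,10}→224
  9 left: {0,1,4,5,6,7,8,9,10}→504  {1,3,4,5,6,7,8,9,10}→504  {2,3,4,5,6,7,8,9,10}→336
  placing 0:l first → 840 extensions
  placing 2:i first → 1008 extensions
total linear extensions = 1848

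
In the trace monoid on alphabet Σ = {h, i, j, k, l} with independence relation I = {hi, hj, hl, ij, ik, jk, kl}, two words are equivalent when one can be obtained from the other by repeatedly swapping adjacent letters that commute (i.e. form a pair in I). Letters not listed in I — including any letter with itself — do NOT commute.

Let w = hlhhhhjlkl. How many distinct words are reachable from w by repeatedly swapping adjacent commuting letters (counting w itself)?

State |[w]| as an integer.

#0=h has no predecessor
#1=l has no predecessor
#2=h depends on [0:h]
#3=h depends on [2:h]
#4=h depends on [3:h]
#5=h depends on [4:h]
#6=j depends on [1:l]
#7=l depends on [6:j]
#8=k depends on [5:h]
#9=l depends on [7:l]
sources: [0:h, 1:l]
N(rest) = Σ N(rest − s) over sources s of rest; N(one piece) = 1:
  size 1 → [8]=1  [9]=1
  size 2 → [5,8]=1  [7,9]=1  [8,9]=2
  size 3 → [4,5,8]=1  [5,8,9]=3  [6,7,9]=1  [7,8,9]=3
  size 4 → [1,6,7,9]=1  [3,4,5,8]=1  [4,5,8,9]=4  [5,7,8,9]=6  [6,7,8,9]=4
  size 5 → [1,6,7,8,9]=5  [2,3,4,5,8]=1  [3,4,5,8,9]=5  [4,5,7,8,9]=10  [5,6,7,8,9]=10
  size 6 → [0,2,3,4,5,8]=1  [1,5,6,7,8,9]=15  [2,3,4,5,8,9]=6  [3,4,5,7,8,9]=15  [4,5,6,7,8,9]=20
  size 7 → [0,2,3,4,5,8,9]=7  [1,4,5,6,7,8,9]=35  [2,3,4,5,7,8,9]=21  [3,4,5,6,7,8,9]=35
  size 8 → [0,2,3,4,5,7,8,9]=28  [1,3,4,5,6,7,8,9]=70  [2,3,4,5,6,7,8,9]=56
  first=0(h) contributes 126
  first=1(l) contributes 84
|[w]| = 210

210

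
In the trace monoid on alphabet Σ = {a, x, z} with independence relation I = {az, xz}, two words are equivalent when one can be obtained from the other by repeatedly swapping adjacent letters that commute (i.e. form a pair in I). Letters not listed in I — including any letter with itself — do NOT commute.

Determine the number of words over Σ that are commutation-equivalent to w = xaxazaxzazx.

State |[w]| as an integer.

165

drop 0:x onto floor
drop 1:a onto {0:x}
drop 2:x onto {1:a}
drop 3:a onto {2:x}
drop 4:z onto floor
drop 5:a onto {3:a}
drop 6:x onto {5:a}
drop 7:z onto {4:z}
drop 8:a onto {6:x}
drop 9:z onto {7:z}
drop 10:x onto {8:a}
ground layer = {0:x, 4:z}
drop-orders for the pieces not yet dropped (sum over which currently-grounded one goes next):
  1 to go: {9} 1  {10} 1
  2 to go: {7,9} 1  {8,10} 1  {9,10} 2
  3 to go: {4,7,9} 1  {6,8,10} 1  {7,9,10} 3  {8,9,10} 3
  4 to go: {4,7,9,10} 4  {5,6,8,10} 1  {6,8,9,10} 4  {7,8,9,10} 6
  5 to go: {3,5,6,8,10} 1  {4,7,8,9,10} 10  {5,6,8,9,10} 5  {6,7,8,9,10} 10
  6 to go: {2,3,5,6,8,10} 1  {3,5,6,8,9,10} 6  {4,6,7,8,9,10} 20  {5,6,7,8,9,10} 15
  7 to go: {1,2,3,5,6,8,10} 1  {2,3,5,6,8,9,10} 7  {3,5,6,7,8,9,10} 21  {4,5,6,7,8,9,10} 35
  8 to go: {0,1,2,3,5,6,8,10} 1  {1,2,3,5,6,8,9,10} 8  {2,3,5,6,7,8,9,10} 28  {3,4,5,6,7,8,9,10} 56
  9 to go: {0,1,2,3,5,6,8,9,10} 9  {1,2,3,5,6,7,8,9,10} 36  {2,3,4,5,6,7,8,9,10} 84
  if 0:x drops first: 120 orders
  if 4:z drops first: 45 orders
heap linearizations: 165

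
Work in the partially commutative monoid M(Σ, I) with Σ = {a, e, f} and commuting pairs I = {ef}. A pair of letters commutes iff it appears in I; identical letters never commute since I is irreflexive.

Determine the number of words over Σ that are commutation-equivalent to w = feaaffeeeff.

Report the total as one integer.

70

0(f) covers ∅
1(e) covers ∅
2(a) covers 0:f, 1:e
3(a) covers 2:a
4(f) covers 3:a
5(f) covers 4:f
6(e) covers 3:a
7(e) covers 6:e
8(e) covers 7:e
9(f) covers 5:f
10(f) covers 9:f
floor of heap: 0:f, 1:e
completions by unplaced set U, small U first (add the entries for U minus each lowest piece of U):
  |U|=1: {8}:1  {10}:1
  |U|=2: {7,8}:1  {8,10}:2  {9,10}:1
  |U|=3: {5,9,10}:1  {6,7,8}:1  {7,8,10}:3  {8,9,10}:3
  |U|=4: {4,5,9,10}:1  {5,8,9,10}:4  {6,7,8,10}:4  {7,8,9,10}:6
  |U|=5: {4,5,8,9,10}:5  {5,7,8,9,10}:10  {6,7,8,9,10}:10
  |U|=6: {4,5,7,8,9,10}:15  {5,6,7,8,9,10}:20
  |U|=7: {4,5,6,7,8,9,10}:35
  |U|=8: {3,4,5,6,7,8,9,10}:35
  |U|=9: {2,3,4,5,6,7,8,9,10}:35
  start at 0(f): 35
  start at 1(e): 35
sum over floor = 70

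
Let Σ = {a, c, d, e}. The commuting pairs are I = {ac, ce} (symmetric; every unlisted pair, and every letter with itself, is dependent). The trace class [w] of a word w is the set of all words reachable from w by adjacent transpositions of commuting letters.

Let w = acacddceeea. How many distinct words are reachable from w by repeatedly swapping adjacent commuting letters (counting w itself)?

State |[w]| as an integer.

30

piece 0:a — minimal
piece 1:c — minimal
piece 2:a rests on {0:a}
piece 3:c rests on {1:c}
piece 4:d rests on {2:a, 3:c}
piece 5:d rests on {4:d}
piece 6:c rests on {5:d}
piece 7:e rests on {5:d}
piece 8:e rests on {7:e}
piece 9:e rests on {8:e}
piece 10:a rests on {9:e}
minimal pieces: {0:a, 1:c}
ways to finish when only these pieces remain (= sum over removing one remaining piece with nothing left below it):
  1 left: {6}→1  {10}→1
  2 left: {6,10}→2  {9,10}→1
  3 left: {6,9,10}→3  {8,9,10}→1
  4 left: {6,8,9,10}→4  {7,8,9,10}→1
  5 left: {6,7,8,9,10}→5
  6 left: {5,6,7,8,9,10}→5
  7 left: {4,5,6,7,8,9,10}→5
  8 left: {2,4,5,6,7,8,9,10}→5  {3,4,5,6,7,8,9,10}→5
  9 left: {0,2,4,5,6,7,8,9,10}→5  {1,3,4,5,6,7,8,9,10}→5  {2,3,4,5,6,7,8,9,10}→10
  placing 0:a first → 15 extensions
  placing 1:c first → 15 extensions
total linear extensions = 30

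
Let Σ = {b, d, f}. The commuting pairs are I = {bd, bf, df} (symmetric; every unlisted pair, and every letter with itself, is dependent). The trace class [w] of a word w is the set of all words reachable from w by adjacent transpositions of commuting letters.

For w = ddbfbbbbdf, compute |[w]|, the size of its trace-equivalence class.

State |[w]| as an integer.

0(d) covers ∅
1(d) covers 0:d
2(b) covers ∅
3(f) covers ∅
4(b) covers 2:b
5(b) covers 4:b
6(b) covers 5:b
7(b) covers 6:b
8(d) covers 1:d
9(f) covers 3:f
floor of heap: 0:d, 2:b, 3:f
completions by unplaced set U, small U first (add the entries for U minus each lowest piece of U):
  |U|=1: {7}:1  {8}:1  {9}:1
  |U|=2: {1,8}:1  {3,9}:1  {6,7}:1  {7,8}:2  {7,9}:2  {8,9}:2
  |U|=3: {0,1,8}:1  {1,7,8}:3  {1,8,9}:3  {3,7,9}:3  {3,8,9}:3  {5,6,7}:1  {6,7,8}:3  {6,7,9}:3  {7,8,9}:6
  |U|=4: {0,1,7,8}:4  {0,1,8,9}:4  {1,3,8,9}:6  {1,6,7,8}:6  {1,7,8,9}:12  {3,6,7,9}:6  {3,7,8,9}:12  {4,5,6,7}:1  {5,6,7,8}:4  {5,6,7,9}:4  {6,7,8,9}:12
  |U|=5: {0,1,3,8,9}:10  {0,1,6,7,8}:10  {0,1,7,8,9}:20  {1,3,7,8,9}:30  {1,5,6,7,8}:10  {1,6,7,8,9}:30  {2,4,5,6,7}:1  {3,5,6,7,9}:10  {3,6,7,8,9}:30  {4,5,6,7,8}:5  {4,5,6,7,9}:5  {5,6,7,8,9}:20
  |U|=6: {0,1,3,7,8,9}:60  {0,1,5,6,7,8}:20  {0,1,6,7,8,9}:60  {1,3,6,7,8,9}:90  {1,4,5,6,7,8}:15  {1,5,6,7,8,9}:60  {2,4,5,6,7,8}:6  {2,4,5,6,7,9}:6  {3,4,5,6,7,9}:15  {3,5,6,7,8,9}:60  {4,5,6,7,8,9}:30
  |U|=7: {0,1,3,6,7,8,9}:210  {0,1,4,5,6,7,8}:35  {0,1,5,6,7,8,9}:140  {1,2,4,5,6,7,8}:21  {1,3,5,6,7,8,9}:210  {1,4,5,6,7,8,9}:105  {2,3,4,5,6,7,9}:21  {2,4,5,6,7,8,9}:42  {3,4,5,6,7,8,9}:105
  |U|=8: {0,1,2,4,5,6,7,8}:56  {0,1,3,5,6,7,8,9}:560  {0,1,4,5,6,7,8,9}:280  {1,2,4,5,6,7,8,9}:168  {1,3,4,5,6,7,8,9}:420  {2,3,4,5,6,7,8,9}:168
  start at 0(d): 756
  start at 2(b): 1260
  start at 3(f): 504
sum over floor = 2520

2520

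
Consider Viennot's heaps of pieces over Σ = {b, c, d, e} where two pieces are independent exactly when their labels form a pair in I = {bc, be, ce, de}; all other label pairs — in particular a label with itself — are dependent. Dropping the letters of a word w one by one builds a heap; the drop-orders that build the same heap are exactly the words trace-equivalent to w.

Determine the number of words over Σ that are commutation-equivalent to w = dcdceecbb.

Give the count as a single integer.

216

piece 0:d — minimal
piece 1:c rests on {0:d}
piece 2:d rests on {1:c}
piece 3:c rests on {2:d}
piece 4:e — minimal
piece 5:e rests on {4:e}
piece 6:c rests on {3:c}
piece 7:b rests on {2:d}
piece 8:b rests on {7:b}
minimal pieces: {0:d, 4:e}
ways to finish when only these pieces remain (= sum over removing one remaining piece with nothing left below it):
  1 left: {5}→1  {6}→1  {8}→1
  2 left: {3,6}→1  {4,5}→1  {5,6}→2  {5,8}→2  {6,8}→2  {7,8}→1
  3 left: {3,5,6}→3  {3,6,8}→3  {4,5,6}→3  {4,5,8}→3  {5,6,8}→6  {5,7,8}→3  {6,7,8}→3
  4 left: {3,4,5,6}→6  {3,5,6,8}→12  {3,6,7,8}→6  {4,5,6,8}→12  {4,5,7,8}→6  {5,6,7,8}→12
  5 left: {2,3,6,7,8}→6  {3,4,5,6,8}→30  {3,5,6,7,8}→30  {4,5,6,7,8}→30
  6 left: {1,2,3,6,7,8}→6  {2,3,5,6,7,8}→36  {3,4,5,6,7,8}→90
  7 left: {0,1,2,3,6,7,8}→6  {1,2,3,5,6,7,8}→42  {2,3,4,5,6,7,8}→126
  placing 0:d first → 168 extensions
  placing 4:e first → 48 extensions
total linear extensions = 216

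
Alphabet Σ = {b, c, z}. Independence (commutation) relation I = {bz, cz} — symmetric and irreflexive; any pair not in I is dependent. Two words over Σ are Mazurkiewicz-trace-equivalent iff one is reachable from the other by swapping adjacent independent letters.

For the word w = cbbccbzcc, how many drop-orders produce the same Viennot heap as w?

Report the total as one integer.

9

piece 0:c — minimal
piece 1:b rests on {0:c}
piece 2:b rests on {1:b}
piece 3:c rests on {2:b}
piece 4:c rests on {3:c}
piece 5:b rests on {4:c}
piece 6:z — minimal
piece 7:c rests on {5:b}
piece 8:c rests on {7:c}
minimal pieces: {0:c, 6:z}
ways to finish when only these pieces remain (= sum over removing one remaining piece with nothing left below it):
  1 left: {6}→1  {8}→1
  2 left: {6,8}→2  {7,8}→1
  3 left: {5,7,8}→1  {6,7,8}→3
  4 left: {4,5,7,8}→1  {5,6,7,8}→4
  5 left: {3,4,5,7,8}→1  {4,5,6,7,8}→5
  6 left: {2,3,4,5,7,8}→1  {3,4,5,6,7,8}→6
  7 left: {1,2,3,4,5,7,8}→1  {2,3,4,5,6,7,8}→7
  placing 0:c first → 8 extensions
  placing 6:z first → 1 extensions
total linear extensions = 9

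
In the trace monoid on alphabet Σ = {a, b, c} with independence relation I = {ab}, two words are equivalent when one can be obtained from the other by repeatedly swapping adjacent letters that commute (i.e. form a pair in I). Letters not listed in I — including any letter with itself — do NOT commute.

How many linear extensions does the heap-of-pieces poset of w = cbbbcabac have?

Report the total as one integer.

piece 0:c — minimal
piece 1:b rests on {0:c}
piece 2:b rests on {1:b}
piece 3:b rests on {2:b}
piece 4:c rests on {3:b}
piece 5:a rests on {4:c}
piece 6:b rests on {4:c}
piece 7:a rests on {5:a}
piece 8:c rests on {6:b, 7:a}
minimal pieces: {0:c}
ways to finish when only these pieces remain (= sum over removing one remaining piece with nothing left below it):
  1 left: {8}→1
  2 left: {6,8}→1  {7,8}→1
  3 left: {5,7,8}→1  {6,7,8}→2
  4 left: {5,6,7,8}→3
  5 left: {4,5,6,7,8}→3
  6 left: {3,4,5,6,7,8}→3
  7 left: {2,3,4,5,6,7,8}→3
  placing 0:c first → 3 extensions

3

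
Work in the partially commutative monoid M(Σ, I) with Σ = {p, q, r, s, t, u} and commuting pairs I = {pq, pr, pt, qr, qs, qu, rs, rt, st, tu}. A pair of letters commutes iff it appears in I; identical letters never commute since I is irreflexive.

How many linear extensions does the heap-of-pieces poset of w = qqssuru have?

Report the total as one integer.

#0=q has no predecessor
#1=q depends on [0:q]
#2=s has no predecessor
#3=s depends on [2:s]
#4=u depends on [3:s]
#5=r depends on [4:u]
#6=u depends on [5:r]
sources: [0:q, 2:s]
N(rest) = Σ N(rest − s) over sources s of rest; N(one piece) = 1:
  size 1 → [1]=1  [6]=1
  size 2 → [0,1]=1  [1,6]=2  [5,6]=1
  size 3 → [0,1,6]=3  [1,5,6]=3  [4,5,6]=1
  size 4 → [0,1,5,6]=6  [1,4,5,6]=4  [3,4,5,6]=1
  size 5 → [0,1,4,5,6]=10  [1,3,4,5,6]=5  [2,3,4,5,6]=1
  first=0(q) contributes 6
  first=2(s) contributes 15
|[w]| = 21

21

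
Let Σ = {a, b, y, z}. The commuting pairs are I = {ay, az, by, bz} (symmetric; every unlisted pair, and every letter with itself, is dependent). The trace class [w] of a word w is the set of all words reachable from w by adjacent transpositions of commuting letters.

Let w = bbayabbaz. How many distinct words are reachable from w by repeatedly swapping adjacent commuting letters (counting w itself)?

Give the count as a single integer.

36

drop 0:b onto floor
drop 1:b onto {0:b}
drop 2:a onto {1:b}
drop 3:y onto floor
drop 4:a onto {2:a}
drop 5:b onto {4:a}
drop 6:b onto {5:b}
drop 7:a onto {6:b}
drop 8:z onto {3:y}
ground layer = {0:b, 3:y}
drop-orders for the pieces not yet dropped (sum over which currently-grounded one goes next):
  1 to go: {7} 1  {8} 1
  2 to go: {3,8} 1  {6,7} 1  {7,8} 2
  3 to go: {3,7,8} 3  {5,6,7} 1  {6,7,8} 3
  4 to go: {3,6,7,8} 6  {4,5,6,7} 1  {5,6,7,8} 4
  5 to go: {2,4,5,6,7} 1  {3,5,6,7,8} 10  {4,5,6,7,8} 5
  6 to go: {1,2,4,5,6,7} 1  {2,4,5,6,7,8} 6  {3,4,5,6,7,8} 15
  7 to go: {0,1,2,4,5,6,7} 1  {1,2,4,5,6,7,8} 7  {2,3,4,5,6,7,8} 21
  if 0:b drops first: 28 orders
  if 3:y drops first: 8 orders
heap linearizations: 36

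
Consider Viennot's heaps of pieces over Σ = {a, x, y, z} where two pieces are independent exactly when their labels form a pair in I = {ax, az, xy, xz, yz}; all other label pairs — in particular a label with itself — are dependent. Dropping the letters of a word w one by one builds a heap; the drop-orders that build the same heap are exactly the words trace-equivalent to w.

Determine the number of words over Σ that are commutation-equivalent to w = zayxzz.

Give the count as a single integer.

#0=z has no predecessor
#1=a has no predecessor
#2=y depends on [1:a]
#3=x has no predecessor
#4=z depends on [0:z]
#5=z depends on [4:z]
sources: [0:z, 1:a, 3:x]
N(rest) = Σ N(rest − s) over sources s of rest; N(one piece) = 1:
  size 1 → [2]=1  [3]=1  [5]=1
  size 2 → [1,2]=1  [2,3]=2  [2,5]=2  [3,5]=2  [4,5]=1
  size 3 → [0,4,5]=1  [1,2,3]=3  [1,2,5]=3  [2,3,5]=6  [2,4,5]=3  [3,4,5]=3
  size 4 → [0,2,4,5]=4  [0,3,4,5]=4  [1,2,3,5]=12  [1,2,4,5]=6  [2,3,4,5]=12
  first=0(z) contributes 30
  first=1(a) contributes 20
  first=3(x) contributes 10
|[w]| = 60

60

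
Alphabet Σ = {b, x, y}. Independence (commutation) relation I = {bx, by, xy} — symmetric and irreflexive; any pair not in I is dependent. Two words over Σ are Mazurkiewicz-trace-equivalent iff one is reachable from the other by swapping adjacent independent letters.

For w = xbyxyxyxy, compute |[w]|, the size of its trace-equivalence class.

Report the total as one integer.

630

drop 0:x onto floor
drop 1:b onto floor
drop 2:y onto floor
drop 3:x onto {0:x}
drop 4:y onto {2:y}
drop 5:x onto {3:x}
drop 6:y onto {4:y}
drop 7:x onto {5:x}
drop 8:y onto {6:y}
ground layer = {0:x, 1:b, 2:y}
drop-orders for the pieces not yet dropped (sum over which currently-grounded one goes next):
  1 to go: {1} 1  {7} 1  {8} 1
  2 to go: {1,7} 2  {1,8} 2  {5,7} 1  {6,8} 1  {7,8} 2
  3 to go: {1,5,7} 3  {1,6,8} 3  {1,7,8} 6  {3,5,7} 1  {4,6,8} 1  {5,7,8} 3  {6,7,8} 3
  4 to go: {0,3,5,7} 1  {1,3,5,7} 4  {1,4,6,8} 4  {1,5,7,8} 12  {1,6,7,8} 12  {2,4,6,8} 1  {3,5,7,8} 4  {4,6,7,8} 4  {5,6,7,8} 6
  5 to go: {0,1,3,5,7} 5  {0,3,5,7,8} 5  {1,2,4,6,8} 5  {1,3,5,7,8} 20  {1,4,6,7,8} 20  {1,5,6,7,8} 30  {2,4,6,7,8} 5  {3,5,6,7,8} 10  {4,5,6,7,8} 10
  6 to go: {0,1,3,5,7,8} 30  {0,3,5,6,7,8} 15  {1,2,4,6,7,8} 30  {1,3,5,6,7,8} 60  {1,4,5,6,7,8} 60  {2,4,5,6,7,8} 15  {3,4,5,6,7,8} 20
  7 to go: {0,1,3,5,6,7,8} 105  {0,3,4,5,6,7,8} 35  {1,2,4,5,6,7,8} 105  {1,3,4,5,6,7,8} 140  {2,3,4,5,6,7,8} 35
  if 0:x drops first: 280 orders
  if 1:b drops first: 70 orders
  if 2:y drops first: 280 orders
heap linearizations: 630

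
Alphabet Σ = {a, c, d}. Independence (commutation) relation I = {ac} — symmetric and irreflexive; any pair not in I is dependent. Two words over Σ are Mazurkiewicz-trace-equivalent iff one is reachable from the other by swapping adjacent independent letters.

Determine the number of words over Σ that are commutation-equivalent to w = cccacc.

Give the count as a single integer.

6

#0=c has no predecessor
#1=c depends on [0:c]
#2=c depends on [1:c]
#3=a has no predecessor
#4=c depends on [2:c]
#5=c depends on [4:c]
sources: [0:c, 3:a]
N(rest) = Σ N(rest − s) over sources s of rest; N(one piece) = 1:
  size 1 → [3]=1  [5]=1
  size 2 → [3,5]=2  [4,5]=1
  size 3 → [2,4,5]=1  [3,4,5]=3
  size 4 → [1,2,4,5]=1  [2,3,4,5]=4
  first=0(c) contributes 5
  first=3(a) contributes 1
|[w]| = 6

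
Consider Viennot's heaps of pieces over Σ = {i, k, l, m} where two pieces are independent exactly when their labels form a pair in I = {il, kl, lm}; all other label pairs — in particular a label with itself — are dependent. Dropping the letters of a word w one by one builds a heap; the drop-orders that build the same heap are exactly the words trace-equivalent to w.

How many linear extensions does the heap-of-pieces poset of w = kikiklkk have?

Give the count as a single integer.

8

drop 0:k onto floor
drop 1:i onto {0:k}
drop 2:k onto {1:i}
drop 3:i onto {2:k}
drop 4:k onto {3:i}
drop 5:l onto floor
drop 6:k onto {4:k}
drop 7:k onto {6:k}
ground layer = {0:k, 5:l}
drop-orders for the pieces not yet dropped (sum over which currently-grounded one goes next):
  1 to go: {5} 1  {7} 1
  2 to go: {5,7} 2  {6,7} 1
  3 to go: {4,6,7} 1  {5,6,7} 3
  4 to go: {3,4,6,7} 1  {4,5,6,7} 4
  5 to go: {2,3,4,6,7} 1  {3,4,5,6,7} 5
  6 to go: {1,2,3,4,6,7} 1  {2,3,4,5,6,7} 6
  if 0:k drops first: 7 orders
  if 5:l drops first: 1 orders
heap linearizations: 8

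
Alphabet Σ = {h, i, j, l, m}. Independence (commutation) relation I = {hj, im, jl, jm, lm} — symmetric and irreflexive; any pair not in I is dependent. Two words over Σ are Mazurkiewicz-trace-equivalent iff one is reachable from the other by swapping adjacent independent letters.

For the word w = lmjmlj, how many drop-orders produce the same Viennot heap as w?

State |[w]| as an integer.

90

drop 0:l onto floor
drop 1:m onto floor
drop 2:j onto floor
drop 3:m onto {1:m}
drop 4:l onto {0:l}
drop 5:j onto {2:j}
ground layer = {0:l, 1:m, 2:j}
drop-orders for the pieces not yet dropped (sum over which currently-grounded one goes next):
  1 to go: {3} 1  {4} 1  {5} 1
  2 to go: {0,4} 1  {1,3} 1  {2,5} 1  {3,4} 2  {3,5} 2  {4,5} 2
  3 to go: {0,3,4} 3  {0,4,5} 3  {1,3,4} 3  {1,3,5} 3  {2,3,5} 3  {2,4,5} 3  {3,4,5} 6
  4 to go: {0,1,3,4} 6  {0,2,4,5} 6  {0,3,4,5} 12  {1,2,3,5} 6  {1,3,4,5} 12  {2,3,4,5} 12
  if 0:l drops first: 30 orders
  if 1:m drops first: 30 orders
  if 2:j drops first: 30 orders
heap linearizations: 90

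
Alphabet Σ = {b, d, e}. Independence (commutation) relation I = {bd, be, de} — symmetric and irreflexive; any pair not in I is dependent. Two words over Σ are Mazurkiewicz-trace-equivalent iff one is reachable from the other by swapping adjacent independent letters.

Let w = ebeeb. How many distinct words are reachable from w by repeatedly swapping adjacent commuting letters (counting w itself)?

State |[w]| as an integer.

#0=e has no predecessor
#1=b has no predecessor
#2=e depends on [0:e]
#3=e depends on [2:e]
#4=b depends on [1:b]
sources: [0:e, 1:b]
N(rest) = Σ N(rest − s) over sources s of rest; N(one piece) = 1:
  size 1 → [3]=1  [4]=1
  size 2 → [1,4]=1  [2,3]=1  [3,4]=2
  size 3 → [0,2,3]=1  [1,3,4]=3  [2,3,4]=3
  first=0(e) contributes 6
  first=1(b) contributes 4
|[w]| = 10

10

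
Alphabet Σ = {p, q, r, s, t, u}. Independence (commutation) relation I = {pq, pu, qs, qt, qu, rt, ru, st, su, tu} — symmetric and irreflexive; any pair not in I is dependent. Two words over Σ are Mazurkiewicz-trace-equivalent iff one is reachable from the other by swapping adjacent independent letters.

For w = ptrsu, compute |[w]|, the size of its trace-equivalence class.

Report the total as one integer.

15

drop 0:p onto floor
drop 1:t onto {0:p}
drop 2:r onto {0:p}
drop 3:s onto {2:r}
drop 4:u onto floor
ground layer = {0:p, 4:u}
drop-orders for the pieces not yet dropped (sum over which currently-grounded one goes next):
  1 to go: {1} 1  {3} 1  {4} 1
  2 to go: {1,3} 2  {1,4} 2  {2,3} 1  {3,4} 2
  3 to go: {1,2,3} 3  {1,3,4} 6  {2,3,4} 3
  if 0:p drops first: 12 orders
  if 4:u drops first: 3 orders
heap linearizations: 15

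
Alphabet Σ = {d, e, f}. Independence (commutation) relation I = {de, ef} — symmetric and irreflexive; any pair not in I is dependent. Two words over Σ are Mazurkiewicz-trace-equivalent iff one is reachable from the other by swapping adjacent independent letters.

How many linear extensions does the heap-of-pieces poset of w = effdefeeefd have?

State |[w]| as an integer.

462

0(e) covers ∅
1(f) covers ∅
2(f) covers 1:f
3(d) covers 2:f
4(e) covers 0:e
5(f) covers 3:d
6(e) covers 4:e
7(e) covers 6:e
8(e) covers 7:e
9(f) covers 5:f
10(d) covers 9:f
floor of heap: 0:e, 1:f
completions by unplaced set U, small U first (add the entries for U minus each lowest piece of U):
  |U|=1: {8}:1  {10}:1
  |U|=2: {7,8}:1  {8,10}:2  {9,10}:1
  |U|=3: {5,9,10}:1  {6,7,8}:1  {7,8,10}:3  {8,9,10}:3
  |U|=4: {3,5,9,10}:1  {4,6,7,8}:1  {5,8,9,10}:4  {6,7,8,10}:4  {7,8,9,10}:6
  |U|=5: {0,4,6,7,8}:1  {2,3,5,9,10}:1  {3,5,8,9,10}:5  {4,6,7,8,10}:5  {5,7,8,9,10}:10  {6,7,8,9,10}:10
  |U|=6: {0,4,6,7,8,10}:6  {1,2,3,5,9,10}:1  {2,3,5,8,9,10}:6  {3,5,7,8,9,10}:15  {4,6,7,8,9,10}:15  {5,6,7,8,9,10}:20
  |U|=7: {0,4,6,7,8,9,10}:21  {1,2,3,5,8,9,10}:7  {2,3,5,7,8,9,10}:21  {3,5,6,7,8,9,10}:35  {4,5,6,7,8,9,10}:35
  |U|=8: {0,4,5,6,7,8,9,10}:56  {1,2,3,5,7,8,9,10}:28  {2,3,5,6,7,8,9,10}:56  {3,4,5,6,7,8,9,10}:70
  |U|=9: {0,3,4,5,6,7,8,9,10}:126  {1,2,3,5,6,7,8,9,10}:84  {2,3,4,5,6,7,8,9,10}:126
  start at 0(e): 210
  start at 1(f): 252
sum over floor = 462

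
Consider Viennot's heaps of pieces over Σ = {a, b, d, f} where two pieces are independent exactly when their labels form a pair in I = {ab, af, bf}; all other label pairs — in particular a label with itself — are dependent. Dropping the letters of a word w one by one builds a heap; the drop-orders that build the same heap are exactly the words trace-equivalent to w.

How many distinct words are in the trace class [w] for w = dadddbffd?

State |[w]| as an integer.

3

0(d) covers ∅
1(a) covers 0:d
2(d) covers 1:a
3(d) covers 2:d
4(d) covers 3:d
5(b) covers 4:d
6(f) covers 4:d
7(f) covers 6:f
8(d) covers 5:b, 7:f
floor of heap: 0:d
completions by unplaced set U, small U first (add the entries for U minus each lowest piece of U):
  |U|=1: {8}:1
  |U|=2: {5,8}:1  {7,8}:1
  |U|=3: {5,7,8}:2  {6,7,8}:1
  |U|=4: {5,6,7,8}:3
  |U|=5: {4,5,6,7,8}:3
  |U|=6: {3,4,5,6,7,8}:3
  |U|=7: {2,3,4,5,6,7,8}:3
  start at 0(d): 3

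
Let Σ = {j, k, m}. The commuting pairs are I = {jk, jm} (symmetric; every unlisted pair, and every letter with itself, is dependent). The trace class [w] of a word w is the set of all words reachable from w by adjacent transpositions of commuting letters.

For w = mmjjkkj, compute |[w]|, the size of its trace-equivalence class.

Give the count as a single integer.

35

0(m) covers ∅
1(m) covers 0:m
2(j) covers ∅
3(j) covers 2:j
4(k) covers 1:m
5(k) covers 4:k
6(j) covers 3:j
floor of heap: 0:m, 2:j
completions by unplaced set U, small U first (add the entries for U minus each lowest piece of U):
  |U|=1: {5}:1  {6}:1
  |U|=2: {3,6}:1  {4,5}:1  {5,6}:2
  |U|=3: {1,4,5}:1  {2,3,6}:1  {3,5,6}:3  {4,5,6}:3
  |U|=4: {0,1,4,5}:1  {1,4,5,6}:4  {2,3,5,6}:4  {3,4,5,6}:6
  |U|=5: {0,1,4,5,6}:5  {1,3,4,5,6}:10  {2,3,4,5,6}:10
  start at 0(m): 20
  start at 2(j): 15
sum over floor = 35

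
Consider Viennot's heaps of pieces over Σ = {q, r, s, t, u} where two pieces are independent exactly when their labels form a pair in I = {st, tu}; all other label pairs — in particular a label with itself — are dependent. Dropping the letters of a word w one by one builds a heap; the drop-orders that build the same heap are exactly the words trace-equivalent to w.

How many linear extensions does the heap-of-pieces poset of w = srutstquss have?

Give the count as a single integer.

0(s) covers ∅
1(r) covers 0:s
2(u) covers 1:r
3(t) covers 1:r
4(s) covers 2:u
5(t) covers 3:t
6(q) covers 4:s, 5:t
7(u) covers 6:q
8(s) covers 7:u
9(s) covers 8:s
floor of heap: 0:s
completions by unplaced set U, small U first (add the entries for U minus each lowest piece of U):
  |U|=1: {9}:1
  |U|=2: {8,9}:1
  |U|=3: {7,8,9}:1
  |U|=4: {6,7,8,9}:1
  |U|=5: {4,6,7,8,9}:1  {5,6,7,8,9}:1
  |U|=6: {2,4,6,7,8,9}:1  {3,5,6,7,8,9}:1  {4,5,6,7,8,9}:2
  |U|=7: {2,4,5,6,7,8,9}:3  {3,4,5,6,7,8,9}:3
  |U|=8: {2,3,4,5,6,7,8,9}:6
  start at 0(s): 6

6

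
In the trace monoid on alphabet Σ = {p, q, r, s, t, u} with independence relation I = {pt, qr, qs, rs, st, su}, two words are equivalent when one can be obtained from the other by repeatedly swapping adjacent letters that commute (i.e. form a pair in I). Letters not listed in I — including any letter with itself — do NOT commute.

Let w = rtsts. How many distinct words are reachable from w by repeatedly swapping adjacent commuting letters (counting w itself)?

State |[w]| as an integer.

10

0(r) covers ∅
1(t) covers 0:r
2(s) covers ∅
3(t) covers 1:t
4(s) covers 2:s
floor of heap: 0:r, 2:s
completions by unplaced set U, small U first (add the entries for U minus each lowest piece of U):
  |U|=1: {3}:1  {4}:1
  |U|=2: {1,3}:1  {2,4}:1  {3,4}:2
  |U|=3: {0,1,3}:1  {1,3,4}:3  {2,3,4}:3
  start at 0(r): 6
  start at 2(s): 4
sum over floor = 10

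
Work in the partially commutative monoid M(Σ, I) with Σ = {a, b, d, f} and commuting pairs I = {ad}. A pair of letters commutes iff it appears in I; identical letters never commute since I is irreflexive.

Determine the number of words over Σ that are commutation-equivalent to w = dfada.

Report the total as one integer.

3

piece 0:d — minimal
piece 1:f rests on {0:d}
piece 2:a rests on {1:f}
piece 3:d rests on {1:f}
piece 4:a rests on {2:a}
minimal pieces: {0:d}
ways to finish when only these pieces remain (= sum over removing one remaining piece with nothing left below it):
  1 left: {3}→1  {4}→1
  2 left: {2,4}→1  {3,4}→2
  3 left: {2,3,4}→3
  placing 0:d first → 3 extensions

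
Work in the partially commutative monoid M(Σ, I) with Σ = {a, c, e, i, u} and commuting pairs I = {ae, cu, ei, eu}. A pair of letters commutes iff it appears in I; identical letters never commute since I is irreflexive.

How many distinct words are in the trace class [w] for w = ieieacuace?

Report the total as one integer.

drop 0:i onto floor
drop 1:e onto floor
drop 2:i onto {0:i}
drop 3:e onto {1:e}
drop 4:a onto {2:i}
drop 5:c onto {3:e, 4:a}
drop 6:u onto {4:a}
drop 7:a onto {5:c, 6:u}
drop 8:c onto {7:a}
drop 9:e onto {8:c}
ground layer = {0:i, 1:e}
drop-orders for the pieces not yet dropped (sum over which currently-grounded one goes next):
  1 to go: {9} 1
  2 to go: {8,9} 1
  3 to go: {7,8,9} 1
  4 to go: {5,7,8,9} 1  {6,7,8,9} 1
  5 to go: {3,5,7,8,9} 1  {5,6,7,8,9} 2
  6 to go: {1,3,5,7,8,9} 1  {3,5,6,7,8,9} 3  {4,5,6,7,8,9} 2
  7 to go: {1,3,5,6,7,8,9} 4  {2,4,5,6,7,8,9} 2  {3,4,5,6,7,8,9} 5
  8 to go: {0,2,4,5,6,7,8,9} 2  {1,3,4,5,6,7,8,9} 9  {2,3,4,5,6,7,8,9} 7
  if 0:i drops first: 16 orders
  if 1:e drops first: 9 orders
heap linearizations: 25

25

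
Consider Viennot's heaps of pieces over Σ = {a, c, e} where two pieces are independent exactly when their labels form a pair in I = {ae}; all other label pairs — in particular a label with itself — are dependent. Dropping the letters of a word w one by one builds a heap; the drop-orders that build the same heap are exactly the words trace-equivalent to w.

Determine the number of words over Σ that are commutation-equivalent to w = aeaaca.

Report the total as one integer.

4

0(a) covers ∅
1(e) covers ∅
2(a) covers 0:a
3(a) covers 2:a
4(c) covers 1:e, 3:a
5(a) covers 4:c
floor of heap: 0:a, 1:e
completions by unplaced set U, small U first (add the entries for U minus each lowest piece of U):
  |U|=1: {5}:1
  |U|=2: {4,5}:1
  |U|=3: {1,4,5}:1  {3,4,5}:1
  |U|=4: {1,3,4,5}:2  {2,3,4,5}:1
  start at 0(a): 3
  start at 1(e): 1
sum over floor = 4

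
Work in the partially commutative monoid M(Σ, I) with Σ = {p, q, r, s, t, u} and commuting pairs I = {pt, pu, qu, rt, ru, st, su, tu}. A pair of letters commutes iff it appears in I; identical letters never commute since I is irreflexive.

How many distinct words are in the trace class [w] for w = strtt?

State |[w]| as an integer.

10

piece 0:s — minimal
piece 1:t — minimal
piece 2:r rests on {0:s}
piece 3:t rests on {1:t}
piece 4:t rests on {3:t}
minimal pieces: {0:s, 1:t}
ways to finish when only these pieces remain (= sum over removing one remaining piece with nothing left below it):
  1 left: {2}→1  {4}→1
  2 left: {0,2}→1  {2,4}→2  {3,4}→1
  3 left: {0,2,4}→3  {1,3,4}→1  {2,3,4}→3
  placing 0:s first → 4 extensions
  placing 1:t first → 6 extensions
total linear extensions = 10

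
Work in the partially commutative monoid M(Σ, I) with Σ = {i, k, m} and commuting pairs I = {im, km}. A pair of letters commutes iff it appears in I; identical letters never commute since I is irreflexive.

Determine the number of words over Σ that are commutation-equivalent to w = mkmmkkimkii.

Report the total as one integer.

330

#0=m has no predecessor
#1=k has no predecessor
#2=m depends on [0:m]
#3=m depends on [2:m]
#4=k depends on [1:k]
#5=k depends on [4:k]
#6=i depends on [5:k]
#7=m depends on [3:m]
#8=k depends on [6:i]
#9=i depends on [8:k]
#10=i depends on [9:i]
sources: [0:m, 1:k]
N(rest) = Σ N(rest − s) over sources s of rest; N(one piece) = 1:
  size 1 → [7]=1  [10]=1
  size 2 → [3,7]=1  [7,10]=2  [9,10]=1
  size 3 → [2,3,7]=1  [3,7,10]=3  [7,9,10]=3  [8,9,10]=1
  size 4 → [0,2,3,7]=1  [2,3,7,10]=4  [3,7,9,10]=6  [6,8,9,10]=1  [7,8,9,10]=4
  size 5 → [0,2,3,7,10]=5  [2,3,7,9,10]=10  [3,7,8,9,10]=10  [5,6,8,9,10]=1  [6,7,8,9,10]=5
  size 6 → [0,2,3,7,9,10]=15  [2,3,7,8,9,10]=20  [3,6,7,8,9,10]=15  [4,5,6,8,9,10]=1  [5,6,7,8,9,10]=6
  size 7 → [0,2,3,7,8,9,10]=35  [1,4,5,6,8,9,10]=1  [2,3,6,7,8,9,10]=35  [3,5,6,7,8,9,10]=21  [4,5,6,7,8,9,10]=7
  size 8 → [0,2,3,6,7,8,9,10]=70  [1,4,5,6,7,8,9,10]=8  [2,3,5,6,7,8,9,10]=56  [3,4,5,6,7,8,9,10]=28
  size 9 → [0,2,3,5,6,7,8,9,10]=126  [1,3,4,5,6,7,8,9,10]=36  [2,3,4,5,6,7,8,9,10]=84
  first=0(m) contributes 120
  first=1(k) contributes 210
|[w]| = 330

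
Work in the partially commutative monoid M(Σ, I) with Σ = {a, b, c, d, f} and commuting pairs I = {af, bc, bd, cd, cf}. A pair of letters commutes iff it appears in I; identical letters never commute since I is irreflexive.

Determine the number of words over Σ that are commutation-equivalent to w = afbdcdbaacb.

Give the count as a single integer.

#0=a has no predecessor
#1=f has no predecessor
#2=b depends on [0:a, 1:f]
#3=d depends on [0:a, 1:f]
#4=c depends on [0:a]
#5=d depends on [3:d]
#6=b depends on [2:b]
#7=a depends on [4:c, 5:d, 6:b]
#8=a depends on [7:a]
#9=c depends on [8:a]
#10=b depends on [8:a]
sources: [0:a, 1:f]
N(rest) = Σ N(rest − s) over sources s of rest; N(one piece) = 1:
  size 1 → [9]=1  [10]=1
  size 2 → [9,10]=2
  size 3 → [8,9,10]=2
  size 4 → [7,8,9,10]=2
  size 5 → [4,7,8,9,10]=2  [5,7,8,9,10]=2  [6,7,8,9,10]=2
  size 6 → [2,6,7,8,9,10]=2  [3,5,7,8,9,10]=2  [4,5,7,8,9,10]=4  [4,6,7,8,9,10]=4  [5,6,7,8,9,10]=4
  size 7 → [2,4,6,7,8,9,10]=6  [2,5,6,7,8,9,10]=6  [3,4,5,7,8,9,10]=6  [3,5,6,7,8,9,10]=6  [4,5,6,7,8,9,10]=12
  size 8 → [2,3,5,6,7,8,9,10]=12  [2,4,5,6,7,8,9,10]=24  [3,4,5,6,7,8,9,10]=24
  size 9 → [1,2,3,5,6,7,8,9,10]=12  [2,3,4,5,6,7,8,9,10]=60
  first=0(a) contributes 72
  first=1(f) contributes 60
|[w]| = 132

132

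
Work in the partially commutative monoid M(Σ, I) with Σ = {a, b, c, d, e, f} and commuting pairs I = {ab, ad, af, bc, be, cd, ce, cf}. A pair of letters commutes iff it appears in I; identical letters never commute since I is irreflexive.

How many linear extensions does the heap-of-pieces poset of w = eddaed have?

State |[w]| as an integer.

0(e) covers ∅
1(d) covers 0:e
2(d) covers 1:d
3(a) covers 0:e
4(e) covers 2:d, 3:a
5(d) covers 4:e
floor of heap: 0:e
completions by unplaced set U, small U first (add the entries for U minus each lowest piece of U):
  |U|=1: {5}:1
  |U|=2: {4,5}:1
  |U|=3: {2,4,5}:1  {3,4,5}:1
  |U|=4: {1,2,4,5}:1  {2,3,4,5}:2
  start at 0(e): 3

3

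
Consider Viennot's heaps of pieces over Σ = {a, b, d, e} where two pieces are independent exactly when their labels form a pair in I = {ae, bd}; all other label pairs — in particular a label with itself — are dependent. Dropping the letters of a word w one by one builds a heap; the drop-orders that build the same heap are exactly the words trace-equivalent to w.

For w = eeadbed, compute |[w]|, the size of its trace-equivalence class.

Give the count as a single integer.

#0=e has no predecessor
#1=e depends on [0:e]
#2=a has no predecessor
#3=d depends on [1:e, 2:a]
#4=b depends on [1:e, 2:a]
#5=e depends on [3:d, 4:b]
#6=d depends on [5:e]
sources: [0:e, 2:a]
N(rest) = Σ N(rest − s) over sources s of rest; N(one piece) = 1:
  size 1 → [6]=1
  size 2 → [5,6]=1
  size 3 → [3,5,6]=1  [4,5,6]=1
  size 4 → [3,4,5,6]=2
  size 5 → [1,3,4,5,6]=2  [2,3,4,5,6]=2
  first=0(e) contributes 4
  first=2(a) contributes 2
|[w]| = 6

6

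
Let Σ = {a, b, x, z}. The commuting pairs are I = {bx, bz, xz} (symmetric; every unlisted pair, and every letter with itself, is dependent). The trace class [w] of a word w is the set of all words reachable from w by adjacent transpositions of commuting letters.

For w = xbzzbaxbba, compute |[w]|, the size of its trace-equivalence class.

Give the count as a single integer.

drop 0:x onto floor
drop 1:b onto floor
drop 2:z onto floor
drop 3:z onto {2:z}
drop 4:b onto {1:b}
drop 5:a onto {0:x, 3:z, 4:b}
drop 6:x onto {5:a}
drop 7:b onto {5:a}
drop 8:b onto {7:b}
drop 9:a onto {6:x, 8:b}
ground layer = {0:x, 1:b, 2:z}
drop-orders for the pieces not yet dropped (sum over which currently-grounded one goes next):
  1 to go: {9} 1
  2 to go: {6,9} 1  {8,9} 1
  3 to go: {6,8,9} 2  {7,8,9} 1
  4 to go: {6,7,8,9} 3
  5 to go: {5,6,7,8,9} 3
  6 to go: {0,5,6,7,8,9} 3  {3,5,6,7,8,9} 3  {4,5,6,7,8,9} 3
  7 to go: {0,3,5,6,7,8,9} 6  {0,4,5,6,7,8,9} 6  {1,4,5,6,7,8,9} 3  {2,3,5,6,7,8,9} 3  {3,4,5,6,7,8,9} 6
  8 to go: {0,1,4,5,6,7,8,9} 9  {0,2,3,5,6,7,8,9} 9  {0,3,4,5,6,7,8,9} 18  {1,3,4,5,6,7,8,9} 9  {2,3,4,5,6,7,8,9} 9
  if 0:x drops first: 18 orders
  if 1:b drops first: 36 orders
  if 2:z drops first: 36 orders
heap linearizations: 90

90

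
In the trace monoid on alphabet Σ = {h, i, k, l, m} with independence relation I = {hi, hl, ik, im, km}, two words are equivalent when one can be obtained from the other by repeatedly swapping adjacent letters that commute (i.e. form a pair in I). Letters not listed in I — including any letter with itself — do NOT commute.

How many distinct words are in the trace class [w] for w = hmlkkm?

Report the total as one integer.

3

drop 0:h onto floor
drop 1:m onto {0:h}
drop 2:l onto {1:m}
drop 3:k onto {2:l}
drop 4:k onto {3:k}
drop 5:m onto {2:l}
ground layer = {0:h}
drop-orders for the pieces not yet dropped (sum over which currently-grounded one goes next):
  1 to go: {4} 1  {5} 1
  2 to go: {3,4} 1  {4,5} 2
  3 to go: {3,4,5} 3
  4 to go: {2,3,4,5} 3
  if 0:h drops first: 3 orders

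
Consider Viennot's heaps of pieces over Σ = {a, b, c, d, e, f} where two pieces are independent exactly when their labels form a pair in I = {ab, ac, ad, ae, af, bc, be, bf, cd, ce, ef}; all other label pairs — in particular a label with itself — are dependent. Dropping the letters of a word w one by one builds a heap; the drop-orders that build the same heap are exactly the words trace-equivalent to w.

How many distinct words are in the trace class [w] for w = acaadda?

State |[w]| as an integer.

piece 0:a — minimal
piece 1:c — minimal
piece 2:a rests on {0:a}
piece 3:a rests on {2:a}
piece 4:d — minimal
piece 5:d rests on {4:d}
piece 6:a rests on {3:a}
minimal pieces: {0:a, 1:c, 4:d}
ways to finish when only these pieces remain (= sum over removing one remaining piece with nothing left below it):
  1 left: {1}→1  {5}→1  {6}→1
  2 left: {1,5}→2  {1,6}→2  {3,6}→1  {4,5}→1  {5,6}→2
  3 left: {1,3,6}→3  {1,4,5}→3  {1,5,6}→6  {2,3,6}→1  {3,5,6}→3  {4,5,6}→3
  4 left: {0,2,3,6}→1  {1,2,3,6}→4  {1,3,5,6}→12  {1,4,5,6}→12  {2,3,5,6}→4  {3,4,5,6}→6
  5 left: {0,1,2,3,6}→5  {0,2,3,5,6}→5  {1,2,3,5,6}→20  {1,3,4,5,6}→30  {2,3,4,5,6}→10
  placing 0:a first → 60 extensions
  placing 1:c first → 15 extensions
  placing 4:d first → 30 extensions
total linear extensions = 105

105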